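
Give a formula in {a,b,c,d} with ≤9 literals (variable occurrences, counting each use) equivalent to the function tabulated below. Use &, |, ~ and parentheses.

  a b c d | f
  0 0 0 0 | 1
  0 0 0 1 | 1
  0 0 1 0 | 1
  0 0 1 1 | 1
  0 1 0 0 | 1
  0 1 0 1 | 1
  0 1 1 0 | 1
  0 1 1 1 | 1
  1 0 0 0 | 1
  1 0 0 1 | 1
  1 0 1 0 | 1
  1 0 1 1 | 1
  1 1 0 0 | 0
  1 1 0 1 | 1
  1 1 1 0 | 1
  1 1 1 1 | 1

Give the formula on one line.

((a & (~b | c)) | (~a | (c | d)))

  ~b = 1111000011110000
  (~b | c) = 1111001111110011
  (a & (~b | c)) = 0000000011110011
  ~a = 1111111100000000
  (c | d) = 0111011101110111
  (~a | (c | d)) = 1111111101110111
  ((a & (~b | c)) | (~a | (c | d))) = 1111111111110111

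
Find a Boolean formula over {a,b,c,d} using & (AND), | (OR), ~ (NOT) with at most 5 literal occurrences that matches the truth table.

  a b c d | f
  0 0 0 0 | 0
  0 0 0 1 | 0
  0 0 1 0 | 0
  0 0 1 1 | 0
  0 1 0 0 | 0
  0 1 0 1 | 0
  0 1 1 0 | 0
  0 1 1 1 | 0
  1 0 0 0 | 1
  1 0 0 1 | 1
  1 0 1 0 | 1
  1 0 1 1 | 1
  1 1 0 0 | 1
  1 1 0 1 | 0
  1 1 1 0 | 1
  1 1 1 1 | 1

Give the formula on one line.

(((~d | ~b) | c) & a)

  ~d = 1010101010101010
  ~b = 1111000011110000
  (~d | ~b) = 1111101011111010
  ((~d | ~b) | c) = 1111101111111011
  (((~d | ~b) | c) & a) = 0000000011111011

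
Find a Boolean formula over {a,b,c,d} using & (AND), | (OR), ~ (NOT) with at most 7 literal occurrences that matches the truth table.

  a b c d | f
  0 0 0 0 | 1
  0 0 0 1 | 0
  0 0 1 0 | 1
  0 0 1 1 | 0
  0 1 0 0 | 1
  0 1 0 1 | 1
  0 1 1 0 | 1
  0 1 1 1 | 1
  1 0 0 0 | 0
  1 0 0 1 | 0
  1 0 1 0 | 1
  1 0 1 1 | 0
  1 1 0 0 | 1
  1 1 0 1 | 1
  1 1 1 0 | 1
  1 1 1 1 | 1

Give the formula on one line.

  ~d = 1010101010101010
  (b | ~d) = 1010111110101111
  ~a = 1111111100000000
  (c | ~a) = 1111111100110011
  ((b | ~d) & (c | ~a)) = 1010111100100011
  (b | ((b | ~d) & (c | ~a))) = 1010111100101111

(b | ((b | ~d) & (c | ~a)))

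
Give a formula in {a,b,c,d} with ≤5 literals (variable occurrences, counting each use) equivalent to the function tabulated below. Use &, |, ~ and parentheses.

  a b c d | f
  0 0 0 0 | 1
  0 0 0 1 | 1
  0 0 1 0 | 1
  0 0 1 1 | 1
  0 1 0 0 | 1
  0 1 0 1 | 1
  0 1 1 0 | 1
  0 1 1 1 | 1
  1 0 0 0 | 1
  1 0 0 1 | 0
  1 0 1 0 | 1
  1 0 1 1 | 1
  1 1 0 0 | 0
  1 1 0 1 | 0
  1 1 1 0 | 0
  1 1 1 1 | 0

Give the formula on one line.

  ~b = 1111000011110000
  ~a = 1111111100000000
  (~b | ~a) = 1111111111110000
  ~d = 1010101010101010
  (c | ~d) = 1011101110111011
  (~a | (c | ~d)) = 1111111110111011
  ((~b | ~a) & (~a | (c | ~d))) = 1111111110110000

((~b | ~a) & (~a | (c | ~d)))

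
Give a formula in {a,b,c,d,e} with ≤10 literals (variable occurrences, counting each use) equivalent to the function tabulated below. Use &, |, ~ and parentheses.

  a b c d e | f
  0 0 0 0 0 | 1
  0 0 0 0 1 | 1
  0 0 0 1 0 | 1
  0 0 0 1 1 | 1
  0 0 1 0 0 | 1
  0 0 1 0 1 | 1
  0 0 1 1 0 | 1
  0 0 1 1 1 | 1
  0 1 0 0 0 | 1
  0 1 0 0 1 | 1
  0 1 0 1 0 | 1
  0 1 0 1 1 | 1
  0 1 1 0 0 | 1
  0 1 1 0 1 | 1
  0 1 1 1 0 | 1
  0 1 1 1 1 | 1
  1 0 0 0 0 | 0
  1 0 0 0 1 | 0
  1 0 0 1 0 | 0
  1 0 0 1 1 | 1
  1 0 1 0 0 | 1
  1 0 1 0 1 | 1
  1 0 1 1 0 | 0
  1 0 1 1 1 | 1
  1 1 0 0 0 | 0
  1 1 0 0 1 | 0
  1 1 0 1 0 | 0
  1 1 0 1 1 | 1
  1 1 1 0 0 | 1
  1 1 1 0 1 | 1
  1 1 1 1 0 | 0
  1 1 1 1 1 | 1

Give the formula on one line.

  (d & e) = 00010001000100010001000100010001
  ~a = 11111111111111110000000000000000
  (c | ~a) = 11111111111111110000111100001111
  ((d & e) | (c | ~a)) = 11111111111111110001111100011111
  ~d = 11001100110011001100110011001100
  (~a | ~d) = 11111111111111111100110011001100
  ((d & e) | (~a | ~d)) = 11111111111111111101110111011101
  (((d & e) | (c | ~a)) & ((d & e) | (~a | ~d))) = 11111111111111110001110100011101

(((d & e) | (c | ~a)) & ((d & e) | (~a | ~d)))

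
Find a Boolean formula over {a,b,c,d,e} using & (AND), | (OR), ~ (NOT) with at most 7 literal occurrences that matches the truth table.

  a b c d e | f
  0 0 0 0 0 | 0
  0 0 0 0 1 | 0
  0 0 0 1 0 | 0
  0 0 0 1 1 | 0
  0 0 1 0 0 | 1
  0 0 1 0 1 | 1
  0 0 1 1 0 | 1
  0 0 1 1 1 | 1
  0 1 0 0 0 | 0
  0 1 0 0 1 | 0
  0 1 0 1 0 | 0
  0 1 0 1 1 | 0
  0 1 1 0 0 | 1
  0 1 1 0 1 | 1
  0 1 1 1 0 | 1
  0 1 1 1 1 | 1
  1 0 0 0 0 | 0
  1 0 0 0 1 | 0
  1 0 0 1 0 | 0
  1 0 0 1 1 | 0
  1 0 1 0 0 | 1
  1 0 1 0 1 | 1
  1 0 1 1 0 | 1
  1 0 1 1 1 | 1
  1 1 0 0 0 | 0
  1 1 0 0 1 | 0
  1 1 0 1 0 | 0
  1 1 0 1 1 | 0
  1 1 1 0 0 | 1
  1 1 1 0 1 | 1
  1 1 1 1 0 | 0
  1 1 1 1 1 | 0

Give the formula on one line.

(c & ((~b & c) | (~a | ~d)))

  ~b = 11111111000000001111111100000000
  (~b & c) = 00001111000000000000111100000000
  ~a = 11111111111111110000000000000000
  ~d = 11001100110011001100110011001100
  (~a | ~d) = 11111111111111111100110011001100
  ((~b & c) | (~a | ~d)) = 11111111111111111100111111001100
  (c & ((~b & c) | (~a | ~d))) = 00001111000011110000111100001100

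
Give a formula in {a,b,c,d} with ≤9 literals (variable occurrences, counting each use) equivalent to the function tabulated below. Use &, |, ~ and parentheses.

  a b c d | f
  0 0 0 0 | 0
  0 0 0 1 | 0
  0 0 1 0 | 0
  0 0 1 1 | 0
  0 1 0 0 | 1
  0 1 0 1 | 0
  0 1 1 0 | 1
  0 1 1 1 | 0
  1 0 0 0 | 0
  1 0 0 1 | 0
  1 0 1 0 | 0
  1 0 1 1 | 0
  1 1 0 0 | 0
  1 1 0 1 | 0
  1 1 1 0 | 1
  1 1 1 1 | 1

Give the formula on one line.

  (c & b) = 0000001100000011
  (a & (c & b)) = 0000000000000011
  ~d = 1010101010101010
  (~d & b) = 0000101000001010
  (d & a) = 0000000001010101
  ((~d & b) | (d & a)) = 0000101001011111
  ~a = 1111111100000000
  (((~d & b) | (d & a)) & ~a) = 0000101000000000
  ((a & (c & b)) | (((~d & b) | (d & a)) & ~a)) = 0000101000000011

((a & (c & b)) | (((~d & b) | (d & a)) & ~a))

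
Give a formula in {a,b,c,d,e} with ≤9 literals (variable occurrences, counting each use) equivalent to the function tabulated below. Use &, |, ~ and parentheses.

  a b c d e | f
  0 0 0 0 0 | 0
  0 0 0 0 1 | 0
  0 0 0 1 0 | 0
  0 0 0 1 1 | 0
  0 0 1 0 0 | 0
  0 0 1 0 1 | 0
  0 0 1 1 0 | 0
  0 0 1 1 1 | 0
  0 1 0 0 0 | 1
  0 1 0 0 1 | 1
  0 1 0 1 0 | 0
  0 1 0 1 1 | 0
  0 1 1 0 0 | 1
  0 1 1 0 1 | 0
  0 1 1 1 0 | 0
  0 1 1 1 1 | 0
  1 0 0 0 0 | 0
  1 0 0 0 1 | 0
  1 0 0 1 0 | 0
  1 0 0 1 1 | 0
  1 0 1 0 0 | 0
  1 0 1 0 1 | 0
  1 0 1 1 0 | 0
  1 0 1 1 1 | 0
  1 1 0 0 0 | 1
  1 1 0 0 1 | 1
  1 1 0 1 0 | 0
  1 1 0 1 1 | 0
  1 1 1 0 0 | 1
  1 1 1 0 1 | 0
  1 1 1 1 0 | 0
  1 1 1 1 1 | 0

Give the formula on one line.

  (b | d) = 00110011111111110011001111111111
  ~e = 10101010101010101010101010101010
  ~d = 11001100110011001100110011001100
  (~e | ~d) = 11101110111011101110111011101110
  ((b | d) & (~e | ~d)) = 00100010111011100010001011101110
  ~c = 11110000111100001111000011110000
  (~c | ~e) = 11111010111110101111101011111010
  (~d & (~c | ~e)) = 11001000110010001100100011001000
  (((b | d) & (~e | ~d)) & (~d & (~c | ~e))) = 00000000110010000000000011001000

(((b | d) & (~e | ~d)) & (~d & (~c | ~e)))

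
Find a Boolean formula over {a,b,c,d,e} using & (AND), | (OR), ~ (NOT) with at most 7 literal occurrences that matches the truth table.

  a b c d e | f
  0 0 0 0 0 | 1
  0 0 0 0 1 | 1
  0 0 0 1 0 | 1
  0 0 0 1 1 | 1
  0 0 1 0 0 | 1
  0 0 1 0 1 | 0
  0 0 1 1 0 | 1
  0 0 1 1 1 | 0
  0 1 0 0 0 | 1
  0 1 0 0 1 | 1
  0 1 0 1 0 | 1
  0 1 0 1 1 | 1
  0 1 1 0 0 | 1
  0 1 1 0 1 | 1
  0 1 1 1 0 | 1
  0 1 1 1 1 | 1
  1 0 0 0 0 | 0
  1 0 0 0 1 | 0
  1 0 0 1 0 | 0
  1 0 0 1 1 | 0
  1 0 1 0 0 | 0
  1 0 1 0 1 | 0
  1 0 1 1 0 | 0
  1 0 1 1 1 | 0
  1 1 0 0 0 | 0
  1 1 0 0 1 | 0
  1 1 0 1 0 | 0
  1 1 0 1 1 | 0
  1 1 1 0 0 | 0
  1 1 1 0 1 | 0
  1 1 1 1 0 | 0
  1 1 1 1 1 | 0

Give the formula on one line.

  ~e = 10101010101010101010101010101010
  (b | ~e) = 10101010111111111010101011111111
  ~a = 11111111111111110000000000000000
  (c & ~a) = 00001111000011110000000000000000
  ((b | ~e) & (c & ~a)) = 00001010000011110000000000000000
  ~c = 11110000111100001111000011110000
  (~c & ~a) = 11110000111100000000000000000000
  (((b | ~e) & (c & ~a)) | (~c & ~a)) = 11111010111111110000000000000000

(((b | ~e) & (c & ~a)) | (~c & ~a))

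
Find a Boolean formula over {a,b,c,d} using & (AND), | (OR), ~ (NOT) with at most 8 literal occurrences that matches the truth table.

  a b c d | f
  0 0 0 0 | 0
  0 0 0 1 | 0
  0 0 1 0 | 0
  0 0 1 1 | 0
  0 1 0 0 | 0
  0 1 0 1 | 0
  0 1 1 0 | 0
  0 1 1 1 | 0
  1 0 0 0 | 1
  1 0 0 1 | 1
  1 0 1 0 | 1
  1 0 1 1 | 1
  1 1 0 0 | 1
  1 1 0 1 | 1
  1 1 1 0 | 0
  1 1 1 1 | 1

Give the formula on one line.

(((d | ~c) & (a & c)) | ((a & ~b) | (~c & a)))

  ~c = 1100110011001100
  (d | ~c) = 1101110111011101
  (a & c) = 0000000000110011
  ((d | ~c) & (a & c)) = 0000000000010001
  ~b = 1111000011110000
  (a & ~b) = 0000000011110000
  (~c & a) = 0000000011001100
  ((a & ~b) | (~c & a)) = 0000000011111100
  (((d | ~c) & (a & c)) | ((a & ~b) | (~c & a))) = 0000000011111101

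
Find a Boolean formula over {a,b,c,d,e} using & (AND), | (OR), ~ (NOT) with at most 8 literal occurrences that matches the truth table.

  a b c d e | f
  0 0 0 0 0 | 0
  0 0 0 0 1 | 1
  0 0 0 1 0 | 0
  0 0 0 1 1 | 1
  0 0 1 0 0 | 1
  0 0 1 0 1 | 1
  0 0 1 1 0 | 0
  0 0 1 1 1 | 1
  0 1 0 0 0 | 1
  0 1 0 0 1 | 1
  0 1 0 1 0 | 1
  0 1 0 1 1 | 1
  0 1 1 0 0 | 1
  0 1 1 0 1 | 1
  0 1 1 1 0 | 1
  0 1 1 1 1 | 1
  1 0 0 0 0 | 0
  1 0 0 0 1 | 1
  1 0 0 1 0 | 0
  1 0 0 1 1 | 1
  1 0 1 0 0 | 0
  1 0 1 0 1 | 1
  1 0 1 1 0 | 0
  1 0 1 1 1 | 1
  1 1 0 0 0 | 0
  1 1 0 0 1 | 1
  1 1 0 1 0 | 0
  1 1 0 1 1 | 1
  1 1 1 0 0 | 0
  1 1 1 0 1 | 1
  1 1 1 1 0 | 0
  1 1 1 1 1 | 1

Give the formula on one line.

  ~d = 11001100110011001100110011001100
  (c | b) = 00001111111111110000111111111111
  (~d & (c | b)) = 00001100110011000000110011001100
  (b | (~d & (c | b))) = 00001100111111110000110011111111
  ~a = 11111111111111110000000000000000
  ((b | (~d & (c | b))) & ~a) = 00001100111111110000000000000000
  (((b | (~d & (c | b))) & ~a) | e) = 01011101111111110101010101010101

(((b | (~d & (c | b))) & ~a) | e)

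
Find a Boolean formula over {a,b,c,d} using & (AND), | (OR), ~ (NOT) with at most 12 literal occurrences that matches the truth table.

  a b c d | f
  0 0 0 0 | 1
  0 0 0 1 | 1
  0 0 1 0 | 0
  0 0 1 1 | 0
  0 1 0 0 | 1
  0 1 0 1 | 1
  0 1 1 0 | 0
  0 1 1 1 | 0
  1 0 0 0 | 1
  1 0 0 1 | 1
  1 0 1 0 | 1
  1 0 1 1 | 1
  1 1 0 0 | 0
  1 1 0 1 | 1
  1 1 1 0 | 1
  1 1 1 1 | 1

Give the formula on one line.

(((((d | ~b) | c) | (~a | d)) & a) | (~a & (~c | a)))

  ~b = 1111000011110000
  (d | ~b) = 1111010111110101
  ((d | ~b) | c) = 1111011111110111
  ~a = 1111111100000000
  (~a | d) = 1111111101010101
  (((d | ~b) | c) | (~a | d)) = 1111111111110111
  ((((d | ~b) | c) | (~a | d)) & a) = 0000000011110111
  ~c = 1100110011001100
  (~c | a) = 1100110011111111
  (~a & (~c | a)) = 1100110000000000
  (((((d | ~b) | c) | (~a | d)) & a) | (~a & (~c | a))) = 1100110011110111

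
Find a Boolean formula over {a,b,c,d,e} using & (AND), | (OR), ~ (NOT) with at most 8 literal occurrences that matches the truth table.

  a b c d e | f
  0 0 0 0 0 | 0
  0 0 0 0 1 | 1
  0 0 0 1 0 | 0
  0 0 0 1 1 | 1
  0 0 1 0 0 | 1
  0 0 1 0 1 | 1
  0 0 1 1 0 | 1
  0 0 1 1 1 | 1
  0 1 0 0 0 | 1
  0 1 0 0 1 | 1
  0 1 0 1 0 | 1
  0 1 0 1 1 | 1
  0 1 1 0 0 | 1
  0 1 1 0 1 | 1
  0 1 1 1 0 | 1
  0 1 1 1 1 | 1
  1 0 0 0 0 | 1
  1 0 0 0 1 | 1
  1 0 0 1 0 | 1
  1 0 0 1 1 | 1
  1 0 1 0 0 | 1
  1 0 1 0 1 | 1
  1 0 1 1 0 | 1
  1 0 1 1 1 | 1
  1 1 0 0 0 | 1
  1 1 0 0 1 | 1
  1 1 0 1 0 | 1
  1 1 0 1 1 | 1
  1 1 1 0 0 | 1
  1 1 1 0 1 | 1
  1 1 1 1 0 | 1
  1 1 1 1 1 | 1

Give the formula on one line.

((a | b) | ((c & ~b) | e))

  (a | b) = 00000000111111111111111111111111
  ~b = 11111111000000001111111100000000
  (c & ~b) = 00001111000000000000111100000000
  ((c & ~b) | e) = 01011111010101010101111101010101
  ((a | b) | ((c & ~b) | e)) = 01011111111111111111111111111111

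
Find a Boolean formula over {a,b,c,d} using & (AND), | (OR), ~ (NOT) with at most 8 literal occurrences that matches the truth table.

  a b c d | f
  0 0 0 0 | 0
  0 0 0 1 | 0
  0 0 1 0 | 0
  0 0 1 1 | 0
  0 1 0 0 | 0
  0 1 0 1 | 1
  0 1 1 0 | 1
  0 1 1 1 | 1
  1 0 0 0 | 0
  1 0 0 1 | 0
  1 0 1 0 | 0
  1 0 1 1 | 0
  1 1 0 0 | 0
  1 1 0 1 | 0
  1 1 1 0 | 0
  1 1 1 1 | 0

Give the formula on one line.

((b & ~a) & (~b | (c | d)))

  ~a = 1111111100000000
  (b & ~a) = 0000111100000000
  ~b = 1111000011110000
  (c | d) = 0111011101110111
  (~b | (c | d)) = 1111011111110111
  ((b & ~a) & (~b | (c | d))) = 0000011100000000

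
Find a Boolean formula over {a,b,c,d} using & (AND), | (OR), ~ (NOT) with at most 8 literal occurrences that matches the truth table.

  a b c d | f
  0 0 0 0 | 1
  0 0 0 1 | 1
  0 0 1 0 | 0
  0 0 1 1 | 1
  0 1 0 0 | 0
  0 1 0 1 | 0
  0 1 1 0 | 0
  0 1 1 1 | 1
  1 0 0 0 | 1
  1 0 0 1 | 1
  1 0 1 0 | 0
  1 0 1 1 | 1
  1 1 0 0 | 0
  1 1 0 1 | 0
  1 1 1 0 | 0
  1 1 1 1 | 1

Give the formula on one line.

  ~c = 1100110011001100
  (d | ~c) = 1101110111011101
  ~b = 1111000011110000
  (c & a) = 0000000000110011
  (~b | (c & a)) = 1111000011110011
  (c | (~b | (c & a))) = 1111001111110011
  ((d | ~c) & (c | (~b | (c & a)))) = 1101000111010001

((d | ~c) & (c | (~b | (c & a))))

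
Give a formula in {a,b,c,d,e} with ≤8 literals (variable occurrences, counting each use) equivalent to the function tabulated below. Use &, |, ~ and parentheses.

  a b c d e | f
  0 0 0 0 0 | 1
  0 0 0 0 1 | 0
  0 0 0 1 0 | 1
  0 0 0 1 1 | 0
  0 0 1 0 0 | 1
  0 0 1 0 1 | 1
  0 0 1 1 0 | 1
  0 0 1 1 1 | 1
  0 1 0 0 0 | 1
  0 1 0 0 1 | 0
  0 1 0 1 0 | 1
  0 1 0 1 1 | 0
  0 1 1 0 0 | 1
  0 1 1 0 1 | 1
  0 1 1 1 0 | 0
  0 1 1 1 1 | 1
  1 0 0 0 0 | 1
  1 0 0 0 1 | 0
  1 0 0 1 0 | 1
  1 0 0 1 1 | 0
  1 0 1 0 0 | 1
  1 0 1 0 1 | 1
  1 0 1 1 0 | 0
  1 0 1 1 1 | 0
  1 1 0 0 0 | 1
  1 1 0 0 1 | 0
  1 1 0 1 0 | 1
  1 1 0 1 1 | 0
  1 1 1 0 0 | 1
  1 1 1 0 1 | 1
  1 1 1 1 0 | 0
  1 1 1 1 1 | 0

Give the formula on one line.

  ~e = 10101010101010101010101010101010
  ~c = 11110000111100001111000011110000
  (~e & ~c) = 10100000101000001010000010100000
  ~b = 11111111000000001111111100000000
  (~b | e) = 11111111010101011111111101010101
  ~a = 11111111111111110000000000000000
  (c & ~a) = 00001111000011110000000000000000
  ((~b | e) & (c & ~a)) = 00001111000001010000000000000000
  ~d = 11001100110011001100110011001100
  (~d & c) = 00001100000011000000110000001100
  (((~b | e) & (c & ~a)) | (~d & c)) = 00001111000011010000110000001100
  ((~e & ~c) | (((~b | e) & (c & ~a)) | (~d & c))) = 10101111101011011010110010101100

((~e & ~c) | (((~b | e) & (c & ~a)) | (~d & c)))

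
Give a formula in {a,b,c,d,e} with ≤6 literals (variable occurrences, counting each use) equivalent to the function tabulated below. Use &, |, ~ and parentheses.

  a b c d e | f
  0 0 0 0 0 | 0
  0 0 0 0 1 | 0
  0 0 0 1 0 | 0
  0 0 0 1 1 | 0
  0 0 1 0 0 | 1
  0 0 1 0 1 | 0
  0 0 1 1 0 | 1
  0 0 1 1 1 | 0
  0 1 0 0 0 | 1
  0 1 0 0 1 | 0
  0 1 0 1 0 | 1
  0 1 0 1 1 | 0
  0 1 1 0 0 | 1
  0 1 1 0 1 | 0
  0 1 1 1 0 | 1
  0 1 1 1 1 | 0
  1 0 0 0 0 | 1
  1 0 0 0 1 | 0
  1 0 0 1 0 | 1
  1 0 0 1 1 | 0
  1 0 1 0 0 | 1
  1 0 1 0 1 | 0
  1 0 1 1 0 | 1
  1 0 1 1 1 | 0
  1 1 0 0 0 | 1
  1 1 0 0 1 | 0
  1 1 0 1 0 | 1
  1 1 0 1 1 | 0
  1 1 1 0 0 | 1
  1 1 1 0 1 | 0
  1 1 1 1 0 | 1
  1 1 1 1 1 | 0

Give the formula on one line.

  (c | a) = 00001111000011111111111111111111
  ((c | a) | b) = 00001111111111111111111111111111
  ~e = 10101010101010101010101010101010
  (((c | a) | b) & ~e) = 00001010101010101010101010101010

(((c | a) | b) & ~e)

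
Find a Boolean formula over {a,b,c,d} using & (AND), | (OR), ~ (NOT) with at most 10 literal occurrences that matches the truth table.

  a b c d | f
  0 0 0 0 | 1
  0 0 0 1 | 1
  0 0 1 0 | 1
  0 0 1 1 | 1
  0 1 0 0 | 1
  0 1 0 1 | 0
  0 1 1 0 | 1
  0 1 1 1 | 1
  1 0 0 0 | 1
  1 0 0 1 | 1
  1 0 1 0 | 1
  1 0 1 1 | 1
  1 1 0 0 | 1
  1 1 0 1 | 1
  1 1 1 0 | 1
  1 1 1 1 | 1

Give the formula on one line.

(((a | (~a & c)) | ~b) | (c | (~c & ~d)))

  ~a = 1111111100000000
  (~a & c) = 0011001100000000
  (a | (~a & c)) = 0011001111111111
  ~b = 1111000011110000
  ((a | (~a & c)) | ~b) = 1111001111111111
  ~c = 1100110011001100
  ~d = 1010101010101010
  (~c & ~d) = 1000100010001000
  (c | (~c & ~d)) = 1011101110111011
  (((a | (~a & c)) | ~b) | (c | (~c & ~d))) = 1111101111111111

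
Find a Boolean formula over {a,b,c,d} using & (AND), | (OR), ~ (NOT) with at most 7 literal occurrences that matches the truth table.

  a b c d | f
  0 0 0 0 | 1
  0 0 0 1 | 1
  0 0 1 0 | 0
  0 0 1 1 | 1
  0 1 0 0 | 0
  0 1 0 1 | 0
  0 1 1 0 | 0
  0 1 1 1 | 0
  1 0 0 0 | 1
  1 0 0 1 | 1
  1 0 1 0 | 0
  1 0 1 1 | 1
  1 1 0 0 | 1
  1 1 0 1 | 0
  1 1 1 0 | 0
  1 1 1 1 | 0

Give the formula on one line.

  ~c = 1100110011001100
  (d | ~c) = 1101110111011101
  ~b = 1111000011110000
  ~d = 1010101010101010
  (~d & a) = 0000000010101010
  (~b | (~d & a)) = 1111000011111010
  ((d | ~c) & (~b | (~d & a))) = 1101000011011000

((d | ~c) & (~b | (~d & a)))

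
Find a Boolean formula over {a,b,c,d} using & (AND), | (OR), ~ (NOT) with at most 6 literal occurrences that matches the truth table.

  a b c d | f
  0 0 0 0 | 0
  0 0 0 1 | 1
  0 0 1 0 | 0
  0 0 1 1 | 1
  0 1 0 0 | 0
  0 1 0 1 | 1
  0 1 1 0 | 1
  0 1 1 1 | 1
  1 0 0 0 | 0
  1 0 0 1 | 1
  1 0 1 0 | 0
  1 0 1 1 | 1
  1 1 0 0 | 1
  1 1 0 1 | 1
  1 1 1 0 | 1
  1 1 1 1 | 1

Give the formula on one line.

  (d | c) = 0111011101110111
  ((d | c) | a) = 0111011111111111
  (d | b) = 0101111101011111
  (((d | c) | a) & (d | b)) = 0101011101011111

(((d | c) | a) & (d | b))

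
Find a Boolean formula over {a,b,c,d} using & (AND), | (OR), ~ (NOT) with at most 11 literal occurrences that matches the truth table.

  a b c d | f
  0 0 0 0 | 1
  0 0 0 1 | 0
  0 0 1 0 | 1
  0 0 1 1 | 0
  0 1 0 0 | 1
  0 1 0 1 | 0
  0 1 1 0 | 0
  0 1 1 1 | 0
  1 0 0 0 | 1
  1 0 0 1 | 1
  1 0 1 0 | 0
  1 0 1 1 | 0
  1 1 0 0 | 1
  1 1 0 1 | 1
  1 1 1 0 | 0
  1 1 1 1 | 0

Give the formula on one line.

(((~a | (a & ~c)) & ((~d & ~b) | ~c)) & (~d | a))

  ~a = 1111111100000000
  ~c = 1100110011001100
  (a & ~c) = 0000000011001100
  (~a | (a & ~c)) = 1111111111001100
  ~d = 1010101010101010
  ~b = 1111000011110000
  (~d & ~b) = 1010000010100000
  ((~d & ~b) | ~c) = 1110110011101100
  ((~a | (a & ~c)) & ((~d & ~b) | ~c)) = 1110110011001100
  (~d | a) = 1010101011111111
  (((~a | (a & ~c)) & ((~d & ~b) | ~c)) & (~d | a)) = 1010100011001100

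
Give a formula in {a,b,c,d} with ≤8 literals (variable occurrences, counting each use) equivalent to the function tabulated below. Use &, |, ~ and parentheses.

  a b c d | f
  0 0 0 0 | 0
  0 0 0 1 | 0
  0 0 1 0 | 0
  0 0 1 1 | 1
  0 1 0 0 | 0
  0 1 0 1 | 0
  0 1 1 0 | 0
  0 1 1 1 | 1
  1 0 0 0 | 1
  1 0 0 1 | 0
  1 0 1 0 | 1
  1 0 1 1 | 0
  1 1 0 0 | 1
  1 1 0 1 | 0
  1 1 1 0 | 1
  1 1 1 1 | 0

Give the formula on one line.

(((c & d) & ~a) | (a & ~d))

  (c & d) = 0001000100010001
  ~a = 1111111100000000
  ((c & d) & ~a) = 0001000100000000
  ~d = 1010101010101010
  (a & ~d) = 0000000010101010
  (((c & d) & ~a) | (a & ~d)) = 0001000110101010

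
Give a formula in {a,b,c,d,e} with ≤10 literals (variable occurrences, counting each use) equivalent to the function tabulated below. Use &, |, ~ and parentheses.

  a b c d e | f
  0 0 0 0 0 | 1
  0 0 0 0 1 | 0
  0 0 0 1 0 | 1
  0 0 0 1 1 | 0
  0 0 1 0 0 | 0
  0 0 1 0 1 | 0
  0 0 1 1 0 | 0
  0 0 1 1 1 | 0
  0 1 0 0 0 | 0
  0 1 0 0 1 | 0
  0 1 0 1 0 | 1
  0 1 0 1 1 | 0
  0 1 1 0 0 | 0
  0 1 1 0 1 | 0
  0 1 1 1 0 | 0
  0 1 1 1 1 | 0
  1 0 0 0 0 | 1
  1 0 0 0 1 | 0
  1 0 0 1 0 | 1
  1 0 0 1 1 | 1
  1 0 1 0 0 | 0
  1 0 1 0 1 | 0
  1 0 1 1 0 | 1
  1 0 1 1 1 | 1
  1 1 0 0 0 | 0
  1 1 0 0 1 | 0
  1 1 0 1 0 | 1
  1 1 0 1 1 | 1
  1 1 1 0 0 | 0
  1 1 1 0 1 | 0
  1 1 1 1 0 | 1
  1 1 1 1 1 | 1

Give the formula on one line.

  ~b = 11111111000000001111111100000000
  (d | ~b) = 11111111001100111111111100110011
  ~c = 11110000111100001111000011110000
  (~c | d) = 11110011111100111111001111110011
  ((d | ~b) & (~c | d)) = 11110011001100111111001100110011
  (((d | ~b) & (~c | d)) & ~c) = 11110000001100001111000000110000
  ~e = 10101010101010101010101010101010
  ((((d | ~b) & (~c | d)) & ~c) & ~e) = 10100000001000001010000000100000
  (d & a) = 00000000000000000011001100110011
  (((((d | ~b) & (~c | d)) & ~c) & ~e) | (d & a)) = 10100000001000001011001100110011

(((((d | ~b) & (~c | d)) & ~c) & ~e) | (d & a))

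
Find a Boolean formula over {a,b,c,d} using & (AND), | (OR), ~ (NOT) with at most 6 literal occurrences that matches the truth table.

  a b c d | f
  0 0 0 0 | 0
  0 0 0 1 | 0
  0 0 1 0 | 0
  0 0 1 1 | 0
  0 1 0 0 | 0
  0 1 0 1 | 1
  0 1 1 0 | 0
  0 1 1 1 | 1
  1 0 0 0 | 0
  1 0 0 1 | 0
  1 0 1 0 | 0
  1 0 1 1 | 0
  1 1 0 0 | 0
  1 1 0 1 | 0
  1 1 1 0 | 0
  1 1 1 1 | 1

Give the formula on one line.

  ~b = 1111000011110000
  ~a = 1111111100000000
  (~b | ~a) = 1111111111110000
  ((~b | ~a) | c) = 1111111111110011
  (d & ((~b | ~a) | c)) = 0101010101010001
  ~d = 1010101010101010
  (b | ~d) = 1010111110101111
  ((d & ((~b | ~a) | c)) & (b | ~d)) = 0000010100000001

((d & ((~b | ~a) | c)) & (b | ~d))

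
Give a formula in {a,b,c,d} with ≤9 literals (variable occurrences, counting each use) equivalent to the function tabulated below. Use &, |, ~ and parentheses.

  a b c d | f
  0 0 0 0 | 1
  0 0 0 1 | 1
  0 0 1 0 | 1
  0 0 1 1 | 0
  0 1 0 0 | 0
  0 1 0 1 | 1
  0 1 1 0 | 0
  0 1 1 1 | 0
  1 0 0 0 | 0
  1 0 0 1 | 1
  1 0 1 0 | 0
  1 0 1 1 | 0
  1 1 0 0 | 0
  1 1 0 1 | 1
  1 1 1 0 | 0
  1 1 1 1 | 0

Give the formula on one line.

  ~c = 1100110011001100
  ~d = 1010101010101010
  (~d & a) = 0000000010101010
  (~c & (~d & a)) = 0000000010001000
  ~b = 1111000011110000
  ((~c & (~d & a)) | ~b) = 1111000011111000
  ~a = 1111111100000000
  (~a & ~d) = 1010101000000000
  (((~c & (~d & a)) | ~b) & (~a & ~d)) = 1010000000000000
  (d & ~c) = 0100010001000100
  ((((~c & (~d & a)) | ~b) & (~a & ~d)) | (d & ~c)) = 1110010001000100

((((~c & (~d & a)) | ~b) & (~a & ~d)) | (d & ~c))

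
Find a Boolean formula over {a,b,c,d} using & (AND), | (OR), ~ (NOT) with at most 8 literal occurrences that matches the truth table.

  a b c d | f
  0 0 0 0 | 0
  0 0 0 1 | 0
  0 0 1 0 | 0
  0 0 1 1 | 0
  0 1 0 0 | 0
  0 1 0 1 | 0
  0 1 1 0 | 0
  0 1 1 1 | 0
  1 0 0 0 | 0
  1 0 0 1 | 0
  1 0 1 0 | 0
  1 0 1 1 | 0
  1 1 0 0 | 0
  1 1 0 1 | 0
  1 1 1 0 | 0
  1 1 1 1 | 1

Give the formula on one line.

  ~b = 1111000011110000
  (d | ~b) = 1111010111110101
  (b & (d | ~b)) = 0000010100000101
  (c & a) = 0000000000110011
  ((b & (d | ~b)) & (c & a)) = 0000000000000001

((b & (d | ~b)) & (c & a))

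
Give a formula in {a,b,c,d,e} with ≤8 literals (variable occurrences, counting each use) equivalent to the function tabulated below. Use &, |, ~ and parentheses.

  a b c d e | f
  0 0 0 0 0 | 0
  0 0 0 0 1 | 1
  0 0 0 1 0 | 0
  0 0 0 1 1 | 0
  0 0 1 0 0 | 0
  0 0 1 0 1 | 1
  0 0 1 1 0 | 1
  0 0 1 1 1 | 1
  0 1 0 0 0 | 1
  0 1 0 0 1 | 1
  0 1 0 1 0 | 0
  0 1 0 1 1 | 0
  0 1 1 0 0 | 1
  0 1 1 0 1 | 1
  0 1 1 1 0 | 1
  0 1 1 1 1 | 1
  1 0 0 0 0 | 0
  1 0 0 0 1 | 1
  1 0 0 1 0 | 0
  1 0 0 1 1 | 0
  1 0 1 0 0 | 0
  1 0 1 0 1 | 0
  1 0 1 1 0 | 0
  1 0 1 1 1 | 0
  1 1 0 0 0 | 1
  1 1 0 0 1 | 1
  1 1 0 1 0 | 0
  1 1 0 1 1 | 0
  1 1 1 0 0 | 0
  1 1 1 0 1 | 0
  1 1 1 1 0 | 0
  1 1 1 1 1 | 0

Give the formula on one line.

(((~c & ~d) | (c & ~a)) & (b | (e | d)))

  ~c = 11110000111100001111000011110000
  ~d = 11001100110011001100110011001100
  (~c & ~d) = 11000000110000001100000011000000
  ~a = 11111111111111110000000000000000
  (c & ~a) = 00001111000011110000000000000000
  ((~c & ~d) | (c & ~a)) = 11001111110011111100000011000000
  (e | d) = 01110111011101110111011101110111
  (b | (e | d)) = 01110111111111110111011111111111
  (((~c & ~d) | (c & ~a)) & (b | (e | d))) = 01000111110011110100000011000000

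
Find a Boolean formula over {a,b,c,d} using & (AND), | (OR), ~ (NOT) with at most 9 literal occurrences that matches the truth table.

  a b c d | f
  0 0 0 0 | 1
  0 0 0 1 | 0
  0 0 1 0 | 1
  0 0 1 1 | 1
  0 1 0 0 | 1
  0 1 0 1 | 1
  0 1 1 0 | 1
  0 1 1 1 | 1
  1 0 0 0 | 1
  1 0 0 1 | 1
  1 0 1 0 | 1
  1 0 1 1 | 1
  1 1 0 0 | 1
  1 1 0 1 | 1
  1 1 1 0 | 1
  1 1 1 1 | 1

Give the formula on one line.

  ~a = 1111111100000000
  (d | ~a) = 1111111101010101
  (b & (d | ~a)) = 0000111100000101
  ~d = 1010101010101010
  (a | c) = 0011001111111111
  (~d | (a | c)) = 1011101111111111
  ((b & (d | ~a)) | (~d | (a | c))) = 1011111111111111

((b & (d | ~a)) | (~d | (a | c)))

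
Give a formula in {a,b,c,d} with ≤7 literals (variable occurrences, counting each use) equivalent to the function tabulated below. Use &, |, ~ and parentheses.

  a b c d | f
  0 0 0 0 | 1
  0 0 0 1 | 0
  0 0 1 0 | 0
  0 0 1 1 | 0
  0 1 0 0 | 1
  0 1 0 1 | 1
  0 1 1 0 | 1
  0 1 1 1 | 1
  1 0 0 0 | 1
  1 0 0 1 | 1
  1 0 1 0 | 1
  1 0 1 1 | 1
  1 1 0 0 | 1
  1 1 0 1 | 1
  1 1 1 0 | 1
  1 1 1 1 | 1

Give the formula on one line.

(b | (a | (~c & ~d)))

  ~c = 1100110011001100
  ~d = 1010101010101010
  (~c & ~d) = 1000100010001000
  (a | (~c & ~d)) = 1000100011111111
  (b | (a | (~c & ~d))) = 1000111111111111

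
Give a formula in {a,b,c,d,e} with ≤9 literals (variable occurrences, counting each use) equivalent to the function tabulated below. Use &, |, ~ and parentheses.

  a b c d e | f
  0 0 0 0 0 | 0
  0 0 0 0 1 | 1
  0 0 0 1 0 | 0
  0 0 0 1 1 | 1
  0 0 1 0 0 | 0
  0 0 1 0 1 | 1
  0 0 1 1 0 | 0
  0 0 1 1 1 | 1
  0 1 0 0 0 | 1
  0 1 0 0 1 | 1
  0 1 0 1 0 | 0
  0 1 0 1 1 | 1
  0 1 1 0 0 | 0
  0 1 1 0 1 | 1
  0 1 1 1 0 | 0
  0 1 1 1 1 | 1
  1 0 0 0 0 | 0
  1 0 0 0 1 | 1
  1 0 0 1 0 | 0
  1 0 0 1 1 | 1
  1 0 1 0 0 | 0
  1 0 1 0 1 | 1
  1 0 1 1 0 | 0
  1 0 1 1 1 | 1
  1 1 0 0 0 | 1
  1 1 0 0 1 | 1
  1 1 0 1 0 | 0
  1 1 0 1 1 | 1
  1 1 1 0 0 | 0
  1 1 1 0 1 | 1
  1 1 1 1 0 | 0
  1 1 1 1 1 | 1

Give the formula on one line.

(((b & ~d) & ((a | b) & ~c)) | e)

  ~d = 11001100110011001100110011001100
  (b & ~d) = 00000000110011000000000011001100
  (a | b) = 00000000111111111111111111111111
  ~c = 11110000111100001111000011110000
  ((a | b) & ~c) = 00000000111100001111000011110000
  ((b & ~d) & ((a | b) & ~c)) = 00000000110000000000000011000000
  (((b & ~d) & ((a | b) & ~c)) | e) = 01010101110101010101010111010101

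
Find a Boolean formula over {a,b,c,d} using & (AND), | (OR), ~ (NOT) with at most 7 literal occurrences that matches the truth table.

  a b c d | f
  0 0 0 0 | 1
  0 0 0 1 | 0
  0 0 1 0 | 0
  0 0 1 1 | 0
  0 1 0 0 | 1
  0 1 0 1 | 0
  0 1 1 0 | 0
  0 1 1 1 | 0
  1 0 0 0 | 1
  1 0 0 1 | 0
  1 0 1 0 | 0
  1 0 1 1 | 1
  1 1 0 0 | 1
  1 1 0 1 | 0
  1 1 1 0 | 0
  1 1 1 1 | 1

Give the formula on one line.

  ~d = 1010101010101010
  ~c = 1100110011001100
  (~d & ~c) = 1000100010001000
  (a & d) = 0000000001010101
  ((a & d) & c) = 0000000000010001
  ((~d & ~c) | ((a & d) & c)) = 1000100010011001

((~d & ~c) | ((a & d) & c))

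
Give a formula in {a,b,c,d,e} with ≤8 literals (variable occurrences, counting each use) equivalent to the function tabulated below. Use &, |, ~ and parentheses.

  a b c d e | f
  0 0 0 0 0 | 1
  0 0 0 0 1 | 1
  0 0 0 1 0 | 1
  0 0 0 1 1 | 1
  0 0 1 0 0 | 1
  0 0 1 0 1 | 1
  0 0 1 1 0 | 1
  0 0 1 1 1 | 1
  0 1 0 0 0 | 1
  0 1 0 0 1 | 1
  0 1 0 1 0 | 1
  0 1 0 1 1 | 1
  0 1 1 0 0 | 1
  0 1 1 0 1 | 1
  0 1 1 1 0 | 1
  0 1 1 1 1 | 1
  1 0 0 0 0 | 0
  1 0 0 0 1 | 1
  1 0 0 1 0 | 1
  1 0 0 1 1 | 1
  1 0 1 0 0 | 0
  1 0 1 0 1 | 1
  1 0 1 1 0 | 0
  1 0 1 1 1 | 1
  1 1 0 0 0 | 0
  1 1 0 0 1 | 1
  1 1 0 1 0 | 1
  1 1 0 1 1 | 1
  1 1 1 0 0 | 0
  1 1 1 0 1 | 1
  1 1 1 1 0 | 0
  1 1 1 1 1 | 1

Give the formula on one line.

  (a & e) = 00000000000000000101010101010101
  ~a = 11111111111111110000000000000000
  (d | ~a) = 11111111111111110011001100110011
  ~c = 11110000111100001111000011110000
  (~a | ~c) = 11111111111111111111000011110000
  ((d | ~a) & (~a | ~c)) = 11111111111111110011000000110000
  ((a & e) | ((d | ~a) & (~a | ~c))) = 11111111111111110111010101110101

((a & e) | ((d | ~a) & (~a | ~c)))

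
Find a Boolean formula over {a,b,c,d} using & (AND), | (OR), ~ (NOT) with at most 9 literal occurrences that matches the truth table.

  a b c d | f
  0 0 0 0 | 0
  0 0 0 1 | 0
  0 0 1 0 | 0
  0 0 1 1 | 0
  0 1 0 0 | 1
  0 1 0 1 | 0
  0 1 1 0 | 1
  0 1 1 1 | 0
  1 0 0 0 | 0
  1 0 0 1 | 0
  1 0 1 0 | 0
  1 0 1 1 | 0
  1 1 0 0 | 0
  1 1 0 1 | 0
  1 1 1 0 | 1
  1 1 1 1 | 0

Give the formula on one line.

(~d & ((~a | (c & (((~b | d) | a) & b))) & (b | d)))

  ~d = 1010101010101010
  ~a = 1111111100000000
  ~b = 1111000011110000
  (~b | d) = 1111010111110101
  ((~b | d) | a) = 1111010111111111
  (((~b | d) | a) & b) = 0000010100001111
  (c & (((~b | d) | a) & b)) = 0000000100000011
  (~a | (c & (((~b | d) | a) & b))) = 1111111100000011
  (b | d) = 0101111101011111
  ((~a | (c & (((~b | d) | a) & b))) & (b | d)) = 0101111100000011
  (~d & ((~a | (c & (((~b | d) | a) & b))) & (b | d))) = 0000101000000010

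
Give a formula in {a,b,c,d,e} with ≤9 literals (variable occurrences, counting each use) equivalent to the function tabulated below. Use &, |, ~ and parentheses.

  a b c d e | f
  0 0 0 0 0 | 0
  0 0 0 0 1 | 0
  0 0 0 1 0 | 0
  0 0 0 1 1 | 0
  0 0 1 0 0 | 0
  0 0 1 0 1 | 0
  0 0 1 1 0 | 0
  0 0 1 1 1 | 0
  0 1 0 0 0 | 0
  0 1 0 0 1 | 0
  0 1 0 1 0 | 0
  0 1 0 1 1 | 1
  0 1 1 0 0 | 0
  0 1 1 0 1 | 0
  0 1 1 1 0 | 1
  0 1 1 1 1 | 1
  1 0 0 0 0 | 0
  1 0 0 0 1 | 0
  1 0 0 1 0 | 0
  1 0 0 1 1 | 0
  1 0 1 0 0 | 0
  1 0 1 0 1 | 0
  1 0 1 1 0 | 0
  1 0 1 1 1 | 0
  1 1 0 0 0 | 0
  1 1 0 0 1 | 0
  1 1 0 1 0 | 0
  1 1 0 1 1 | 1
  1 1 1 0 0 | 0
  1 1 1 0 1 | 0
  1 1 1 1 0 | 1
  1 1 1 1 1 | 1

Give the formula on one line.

(((c & d) & b) | ((e & d) & (e & b)))

  (c & d) = 00000011000000110000001100000011
  ((c & d) & b) = 00000000000000110000000000000011
  (e & d) = 00010001000100010001000100010001
  (e & b) = 00000000010101010000000001010101
  ((e & d) & (e & b)) = 00000000000100010000000000010001
  (((c & d) & b) | ((e & d) & (e & b))) = 00000000000100110000000000010011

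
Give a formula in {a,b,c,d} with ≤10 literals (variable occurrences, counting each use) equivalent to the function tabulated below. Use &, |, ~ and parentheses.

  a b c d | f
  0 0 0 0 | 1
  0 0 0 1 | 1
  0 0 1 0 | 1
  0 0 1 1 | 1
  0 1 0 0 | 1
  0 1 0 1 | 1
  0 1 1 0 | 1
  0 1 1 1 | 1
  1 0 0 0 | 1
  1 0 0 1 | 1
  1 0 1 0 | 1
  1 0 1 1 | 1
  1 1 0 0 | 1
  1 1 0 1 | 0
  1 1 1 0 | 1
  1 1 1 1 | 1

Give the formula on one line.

  ~a = 1111111100000000
  ~b = 1111000011110000
  (~a | ~b) = 1111111111110000
  ((~a | ~b) | c) = 1111111111110011
  (a | d) = 0101010111111111
  ((a | d) & b) = 0000010100001111
  ~d = 1010101010101010
  (~d & a) = 0000000010101010
  (((a | d) & b) & (~d & a)) = 0000000000001010
  (((~a | ~b) | c) | (((a | d) & b) & (~d & a))) = 1111111111111011

(((~a | ~b) | c) | (((a | d) & b) & (~d & a)))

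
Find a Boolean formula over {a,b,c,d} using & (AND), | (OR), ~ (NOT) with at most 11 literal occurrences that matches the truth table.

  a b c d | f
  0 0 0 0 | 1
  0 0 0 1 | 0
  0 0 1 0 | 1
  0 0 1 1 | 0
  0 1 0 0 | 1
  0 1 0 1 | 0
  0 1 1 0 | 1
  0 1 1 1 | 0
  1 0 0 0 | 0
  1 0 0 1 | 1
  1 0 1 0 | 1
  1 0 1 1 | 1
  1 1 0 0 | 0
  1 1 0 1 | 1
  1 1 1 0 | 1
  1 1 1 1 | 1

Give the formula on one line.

  ~d = 1010101010101010
  (~d | a) = 1010101011111111
  (c | d) = 0111011101110111
  ~c = 1100110011001100
  (d & ~c) = 0100010001000100
  ((d & ~c) | a) = 0100010011111111
  ((c | d) & ((d & ~c) | a)) = 0100010001110111
  ~a = 1111111100000000
  (((c | d) & ((d & ~c) | a)) | ~a) = 1111111101110111
  ((~d | a) & (((c | d) & ((d & ~c) | a)) | ~a)) = 1010101001110111

((~d | a) & (((c | d) & ((d & ~c) | a)) | ~a))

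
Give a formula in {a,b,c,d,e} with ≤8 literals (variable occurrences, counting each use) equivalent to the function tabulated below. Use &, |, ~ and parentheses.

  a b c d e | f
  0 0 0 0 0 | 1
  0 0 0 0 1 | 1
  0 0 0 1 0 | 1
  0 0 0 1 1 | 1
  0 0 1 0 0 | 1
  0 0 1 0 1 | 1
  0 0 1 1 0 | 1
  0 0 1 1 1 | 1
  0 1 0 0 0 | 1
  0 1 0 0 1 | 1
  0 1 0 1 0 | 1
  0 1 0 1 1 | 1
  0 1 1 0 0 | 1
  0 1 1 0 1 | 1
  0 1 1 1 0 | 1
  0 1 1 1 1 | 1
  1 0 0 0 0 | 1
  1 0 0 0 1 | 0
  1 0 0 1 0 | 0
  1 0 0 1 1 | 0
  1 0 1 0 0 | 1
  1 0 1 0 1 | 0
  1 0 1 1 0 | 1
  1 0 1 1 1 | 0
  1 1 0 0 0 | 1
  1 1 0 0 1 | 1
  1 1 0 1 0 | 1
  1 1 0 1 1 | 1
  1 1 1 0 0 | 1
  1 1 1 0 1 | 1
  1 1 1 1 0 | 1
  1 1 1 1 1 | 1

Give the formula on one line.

  ~d = 11001100110011001100110011001100
  (c | ~d) = 11001111110011111100111111001111
  ~e = 10101010101010101010101010101010
  ((c | ~d) & ~e) = 10001010100010101000101010001010
  (e | d) = 01110111011101110111011101110111
  ~a = 11111111111111110000000000000000
  ((e | d) & ~a) = 01110111011101110000000000000000
  (b | ((e | d) & ~a)) = 01110111111111110000000011111111
  (((c | ~d) & ~e) | (b | ((e | d) & ~a))) = 11111111111111111000101011111111

(((c | ~d) & ~e) | (b | ((e | d) & ~a)))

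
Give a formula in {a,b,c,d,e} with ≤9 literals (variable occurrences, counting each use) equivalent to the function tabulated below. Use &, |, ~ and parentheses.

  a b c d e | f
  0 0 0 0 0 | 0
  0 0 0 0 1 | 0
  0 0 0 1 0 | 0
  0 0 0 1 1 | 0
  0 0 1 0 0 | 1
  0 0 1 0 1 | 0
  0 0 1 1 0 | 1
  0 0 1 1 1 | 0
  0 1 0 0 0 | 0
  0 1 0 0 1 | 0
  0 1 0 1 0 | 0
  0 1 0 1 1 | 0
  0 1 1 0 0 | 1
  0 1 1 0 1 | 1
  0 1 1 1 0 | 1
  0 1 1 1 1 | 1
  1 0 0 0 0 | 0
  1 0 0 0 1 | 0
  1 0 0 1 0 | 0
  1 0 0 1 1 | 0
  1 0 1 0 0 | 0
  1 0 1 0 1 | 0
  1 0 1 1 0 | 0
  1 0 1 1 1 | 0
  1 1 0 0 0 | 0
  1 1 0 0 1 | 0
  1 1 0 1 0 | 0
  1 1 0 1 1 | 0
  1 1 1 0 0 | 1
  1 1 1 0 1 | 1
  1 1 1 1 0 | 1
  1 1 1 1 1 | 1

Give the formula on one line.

  (e & b) = 00000000010101010000000001010101
  ~a = 11111111111111110000000000000000
  ~e = 10101010101010101010101010101010
  (~a & ~e) = 10101010101010100000000000000000
  (b & c) = 00000000000011110000000000001111
  ((~a & ~e) | (b & c)) = 10101010101011110000000000001111
  ((e & b) | ((~a & ~e) | (b & c))) = 10101010111111110000000001011111
  (((e & b) | ((~a & ~e) | (b & c))) & c) = 00001010000011110000000000001111

(((e & b) | ((~a & ~e) | (b & c))) & c)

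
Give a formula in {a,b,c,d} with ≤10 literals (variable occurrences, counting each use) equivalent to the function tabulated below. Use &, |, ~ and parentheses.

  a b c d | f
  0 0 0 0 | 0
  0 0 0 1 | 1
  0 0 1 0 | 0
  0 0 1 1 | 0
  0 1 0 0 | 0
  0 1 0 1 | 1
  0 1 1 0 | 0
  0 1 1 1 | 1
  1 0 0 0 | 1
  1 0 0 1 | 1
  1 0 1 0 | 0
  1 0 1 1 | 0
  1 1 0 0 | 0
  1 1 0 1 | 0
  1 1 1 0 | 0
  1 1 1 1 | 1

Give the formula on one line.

  (b & d) = 0000010100000101
  (c & (b & d)) = 0000000100000001
  ~a = 1111111100000000
  ~b = 1111000011110000
  (~a | ~b) = 1111111111110000
  ~c = 1100110011001100
  ((~a | ~b) & ~c) = 1100110011000000
  (a | d) = 0101010111111111
  (((~a | ~b) & ~c) & (a | d)) = 0100010011000000
  ((c & (b & d)) | (((~a | ~b) & ~c) & (a | d))) = 0100010111000001

((c & (b & d)) | (((~a | ~b) & ~c) & (a | d)))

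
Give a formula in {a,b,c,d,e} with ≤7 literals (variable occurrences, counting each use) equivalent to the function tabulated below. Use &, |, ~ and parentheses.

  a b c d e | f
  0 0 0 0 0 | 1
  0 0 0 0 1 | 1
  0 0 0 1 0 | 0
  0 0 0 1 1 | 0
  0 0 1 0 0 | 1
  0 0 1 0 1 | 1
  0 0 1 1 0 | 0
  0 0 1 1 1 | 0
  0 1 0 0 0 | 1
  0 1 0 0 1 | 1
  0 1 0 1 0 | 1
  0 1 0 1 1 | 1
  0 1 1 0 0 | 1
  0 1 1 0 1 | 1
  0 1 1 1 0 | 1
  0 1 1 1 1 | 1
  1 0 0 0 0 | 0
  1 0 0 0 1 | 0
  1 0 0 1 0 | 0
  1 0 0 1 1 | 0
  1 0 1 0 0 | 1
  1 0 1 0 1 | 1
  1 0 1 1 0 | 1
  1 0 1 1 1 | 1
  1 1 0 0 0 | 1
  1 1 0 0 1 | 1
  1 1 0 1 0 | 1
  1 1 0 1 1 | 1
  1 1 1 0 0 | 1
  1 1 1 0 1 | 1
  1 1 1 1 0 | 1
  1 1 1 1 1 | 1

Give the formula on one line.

  (a & c) = 00000000000000000000111100001111
  ((a & c) | b) = 00000000111111110000111111111111
  ~a = 11111111111111110000000000000000
  ~d = 11001100110011001100110011001100
  (~a & ~d) = 11001100110011000000000000000000
  (((a & c) | b) | (~a & ~d)) = 11001100111111110000111111111111

(((a & c) | b) | (~a & ~d))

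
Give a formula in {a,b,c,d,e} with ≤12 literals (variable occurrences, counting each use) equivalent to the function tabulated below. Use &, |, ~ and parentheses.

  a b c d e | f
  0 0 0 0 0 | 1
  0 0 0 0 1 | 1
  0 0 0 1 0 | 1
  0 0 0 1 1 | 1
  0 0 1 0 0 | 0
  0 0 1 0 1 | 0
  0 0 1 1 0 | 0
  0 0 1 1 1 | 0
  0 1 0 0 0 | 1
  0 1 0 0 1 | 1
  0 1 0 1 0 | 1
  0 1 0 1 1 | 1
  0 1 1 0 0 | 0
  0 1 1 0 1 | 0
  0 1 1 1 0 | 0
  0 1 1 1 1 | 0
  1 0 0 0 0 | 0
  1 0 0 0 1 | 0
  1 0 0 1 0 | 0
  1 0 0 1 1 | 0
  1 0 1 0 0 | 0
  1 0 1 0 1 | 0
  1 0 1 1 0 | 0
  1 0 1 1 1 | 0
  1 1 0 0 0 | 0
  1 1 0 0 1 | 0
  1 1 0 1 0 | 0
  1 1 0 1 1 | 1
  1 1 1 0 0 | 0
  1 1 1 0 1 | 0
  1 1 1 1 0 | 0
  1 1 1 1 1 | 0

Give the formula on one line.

((~a & ~c) | (((d | c) & ~c) & ((d & (e & a)) & b)))

  ~a = 11111111111111110000000000000000
  ~c = 11110000111100001111000011110000
  (~a & ~c) = 11110000111100000000000000000000
  (d | c) = 00111111001111110011111100111111
  ((d | c) & ~c) = 00110000001100000011000000110000
  (e & a) = 00000000000000000101010101010101
  (d & (e & a)) = 00000000000000000001000100010001
  ((d & (e & a)) & b) = 00000000000000000000000000010001
  (((d | c) & ~c) & ((d & (e & a)) & b)) = 00000000000000000000000000010000
  ((~a & ~c) | (((d | c) & ~c) & ((d & (e & a)) & b))) = 11110000111100000000000000010000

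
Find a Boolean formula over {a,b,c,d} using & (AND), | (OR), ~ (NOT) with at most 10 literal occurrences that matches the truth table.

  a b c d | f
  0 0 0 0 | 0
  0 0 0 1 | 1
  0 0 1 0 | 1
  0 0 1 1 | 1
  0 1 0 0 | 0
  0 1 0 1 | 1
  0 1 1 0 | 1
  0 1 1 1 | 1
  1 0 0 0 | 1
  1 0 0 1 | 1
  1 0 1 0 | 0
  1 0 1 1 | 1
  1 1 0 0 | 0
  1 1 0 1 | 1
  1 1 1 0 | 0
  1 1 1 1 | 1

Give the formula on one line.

  ~a = 1111111100000000
  (c & ~a) = 0011001100000000
  ((c & ~a) | d) = 0111011101010101
  ~c = 1100110011001100
  (~c | ~a) = 1111111111001100
  (a & (~c | ~a)) = 0000000011001100
  ~b = 1111000011110000
  (d | ~b) = 1111010111110101
  ((a & (~c | ~a)) & (d | ~b)) = 0000000011000100
  (((c & ~a) | d) | ((a & (~c | ~a)) & (d | ~b))) = 0111011111010101

(((c & ~a) | d) | ((a & (~c | ~a)) & (d | ~b)))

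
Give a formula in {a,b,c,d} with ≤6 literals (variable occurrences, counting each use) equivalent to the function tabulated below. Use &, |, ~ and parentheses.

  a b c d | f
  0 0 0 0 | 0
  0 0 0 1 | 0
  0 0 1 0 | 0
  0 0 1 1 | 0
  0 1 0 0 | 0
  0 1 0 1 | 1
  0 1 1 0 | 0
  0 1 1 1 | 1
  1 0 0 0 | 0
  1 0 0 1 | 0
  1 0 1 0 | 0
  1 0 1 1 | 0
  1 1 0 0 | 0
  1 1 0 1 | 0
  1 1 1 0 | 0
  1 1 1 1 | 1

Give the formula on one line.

((b & d) & ((c & a) | ~a))

  (b & d) = 0000010100000101
  (c & a) = 0000000000110011
  ~a = 1111111100000000
  ((c & a) | ~a) = 1111111100110011
  ((b & d) & ((c & a) | ~a)) = 0000010100000001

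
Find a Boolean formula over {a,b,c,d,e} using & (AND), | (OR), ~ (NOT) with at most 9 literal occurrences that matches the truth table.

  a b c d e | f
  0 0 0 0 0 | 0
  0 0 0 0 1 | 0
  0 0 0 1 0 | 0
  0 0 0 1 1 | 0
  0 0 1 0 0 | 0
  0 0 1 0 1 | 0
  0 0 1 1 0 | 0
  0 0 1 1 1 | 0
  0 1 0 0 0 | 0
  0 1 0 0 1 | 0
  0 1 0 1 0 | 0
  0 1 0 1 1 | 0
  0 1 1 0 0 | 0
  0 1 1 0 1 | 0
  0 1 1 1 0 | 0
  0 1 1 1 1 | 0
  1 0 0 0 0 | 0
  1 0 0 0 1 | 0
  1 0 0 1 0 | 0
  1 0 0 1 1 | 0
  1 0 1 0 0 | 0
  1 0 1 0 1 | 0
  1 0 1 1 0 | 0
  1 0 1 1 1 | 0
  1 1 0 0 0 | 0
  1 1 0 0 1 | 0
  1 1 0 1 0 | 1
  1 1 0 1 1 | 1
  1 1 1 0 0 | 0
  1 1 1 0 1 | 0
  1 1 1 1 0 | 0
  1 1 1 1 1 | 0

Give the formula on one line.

  ~a = 11111111111111110000000000000000
  ~c = 11110000111100001111000011110000
  (~a & ~c) = 11110000111100000000000000000000
  ((~a & ~c) | d) = 11110011111100110011001100110011
  (((~a & ~c) | d) & a) = 00000000000000000011001100110011
  (~c & b) = 00000000111100000000000011110000
  ((((~a & ~c) | d) & a) & (~c & b)) = 00000000000000000000000000110000

((((~a & ~c) | d) & a) & (~c & b))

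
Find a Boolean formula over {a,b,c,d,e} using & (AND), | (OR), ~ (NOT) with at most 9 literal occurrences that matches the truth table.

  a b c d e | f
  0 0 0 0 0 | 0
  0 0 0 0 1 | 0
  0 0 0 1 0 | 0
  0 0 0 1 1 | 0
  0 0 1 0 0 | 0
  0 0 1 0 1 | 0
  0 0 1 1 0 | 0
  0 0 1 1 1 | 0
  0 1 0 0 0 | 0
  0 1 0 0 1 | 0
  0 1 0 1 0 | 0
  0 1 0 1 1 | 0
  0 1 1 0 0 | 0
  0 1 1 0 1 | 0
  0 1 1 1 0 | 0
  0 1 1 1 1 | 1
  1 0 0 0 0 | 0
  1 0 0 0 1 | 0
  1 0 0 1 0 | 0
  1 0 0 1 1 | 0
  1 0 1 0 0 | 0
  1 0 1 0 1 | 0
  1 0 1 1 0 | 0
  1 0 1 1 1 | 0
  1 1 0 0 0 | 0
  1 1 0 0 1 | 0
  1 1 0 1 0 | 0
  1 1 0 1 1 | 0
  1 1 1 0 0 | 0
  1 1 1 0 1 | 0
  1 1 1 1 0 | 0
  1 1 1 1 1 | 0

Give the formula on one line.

((~a & (((d | ~c) & c) & e)) & b)

  ~a = 11111111111111110000000000000000
  ~c = 11110000111100001111000011110000
  (d | ~c) = 11110011111100111111001111110011
  ((d | ~c) & c) = 00000011000000110000001100000011
  (((d | ~c) & c) & e) = 00000001000000010000000100000001
  (~a & (((d | ~c) & c) & e)) = 00000001000000010000000000000000
  ((~a & (((d | ~c) & c) & e)) & b) = 00000000000000010000000000000000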